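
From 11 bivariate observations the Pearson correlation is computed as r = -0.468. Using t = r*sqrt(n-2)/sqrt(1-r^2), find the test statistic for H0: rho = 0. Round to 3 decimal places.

-1.589

1 − r² = 1 − 0.219024 = 0.780976;  √(1−r²) = 0.883728
√(n−2) = √9 = 3.000000
t = r·√(n−2)/√(1−r²) = -0.468 · 3.000000 / 0.883728 = -1.589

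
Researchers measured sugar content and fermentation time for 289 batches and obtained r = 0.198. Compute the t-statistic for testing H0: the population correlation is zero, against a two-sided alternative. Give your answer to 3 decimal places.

3.422

1 − r² = 1 − 0.039204 = 0.960796;  √(1−r²) = 0.980202
√(n−2) = √287 = 16.941074
t = r·√(n−2)/√(1−r²) = 0.198 · 16.941074 / 0.980202 = 3.422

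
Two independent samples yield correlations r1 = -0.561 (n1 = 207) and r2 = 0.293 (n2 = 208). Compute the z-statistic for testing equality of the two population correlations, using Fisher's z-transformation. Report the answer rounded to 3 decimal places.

-9.466

z1 = atanh(-0.561) = -0.634291,  z2 = atanh(0.293) = 0.301845
SE = √(1/(n1−3) + 1/(n2−3)) = √(1/204 + 1/205) = √(0.0049020 + 0.0048780) = √0.0097800 = 0.098894
z = (z1 − z2)/SE = (-0.634291 − 0.301845) / 0.098894 = -0.936136 / 0.098894 = -9.466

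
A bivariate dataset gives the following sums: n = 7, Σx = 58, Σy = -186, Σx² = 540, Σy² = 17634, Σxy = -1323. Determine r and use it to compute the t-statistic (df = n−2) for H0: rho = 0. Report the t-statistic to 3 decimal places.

0.580

Numerator: nΣxy − (Σx)(Σy) = 7·(-1323) − (58)(-186) = 1527
Denominator: √[(nΣx²−(Σx)²)(nΣy²−(Σy)²)]
  nΣx²−(Σx)² = 7·540 − 3364 = 416;  nΣy²−(Σy)² = 7·17634 − 34596 = 88842
  √(416·88842) = √36958272 = 6079.3315
r = 1527 / 6079.3315 = 0.2512
t = r·√(n−2)/√(1−r²) = 0.2512·√5 / √(1−0.063101) = 0.561700 / 0.967935 = 0.580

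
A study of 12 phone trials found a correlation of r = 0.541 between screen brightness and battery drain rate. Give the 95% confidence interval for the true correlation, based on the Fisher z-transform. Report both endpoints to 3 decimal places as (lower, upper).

(-0.048, 0.851)

Fisher z: z_r = atanh(r) = ½·ln((1+0.541)/(1−0.541)) = 0.605568
SE(z) = 1/√(n−3) = 1/√9 = 0.333333
95% ⇒ z* = 1.960; margin = 1.960·0.333333 = 0.653333
CI on z-scale: (-0.047765, 1.258901)
Back-transform: tanh(-0.047765) = -0.047729, tanh(1.258901) = 0.850761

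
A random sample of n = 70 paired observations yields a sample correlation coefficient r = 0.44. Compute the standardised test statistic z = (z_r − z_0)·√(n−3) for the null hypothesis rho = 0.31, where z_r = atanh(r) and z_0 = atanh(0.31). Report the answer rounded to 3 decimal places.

1.242

Fisher z: atanh(0.44) = 0.472231, atanh(0.31) = 0.320545
z = (z_r − z_0)·√(n−3) = (0.472231 − 0.320545)·√67 = 0.151686 · 8.185353 = 1.242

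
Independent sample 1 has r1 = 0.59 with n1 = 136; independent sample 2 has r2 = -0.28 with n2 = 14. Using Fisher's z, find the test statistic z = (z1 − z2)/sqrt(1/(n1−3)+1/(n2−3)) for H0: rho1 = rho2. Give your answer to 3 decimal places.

3.077

Fisher z-transforms: z1 = atanh(0.59) = 0.677666, z2 = atanh(-0.28) = -0.287682; difference d = 0.965348
Var(d) = 1/133 + 1/11 = 0.0075188 + 0.0909091 = 0.0984279
z = d/√Var(d) = 0.965348 / √0.0984279 = 0.965348 / 0.313732 = 3.077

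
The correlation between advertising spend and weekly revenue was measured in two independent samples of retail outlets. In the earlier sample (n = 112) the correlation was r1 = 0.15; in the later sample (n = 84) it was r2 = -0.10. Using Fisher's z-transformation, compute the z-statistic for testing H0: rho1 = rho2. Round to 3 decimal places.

1.714

Fisher z-transforms: z1 = atanh(0.15) = 0.151140, z2 = atanh(-0.10) = -0.100335; difference d = 0.251475
Var(d) = 1/109 + 1/81 = 0.0091743 + 0.0123457 = 0.0215200
z = d/√Var(d) = 0.251475 / √0.0215200 = 0.251475 / 0.146697 = 1.714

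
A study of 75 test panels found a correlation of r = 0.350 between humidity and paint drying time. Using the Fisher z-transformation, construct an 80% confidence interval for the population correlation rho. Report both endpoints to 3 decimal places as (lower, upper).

z_r = atanh(0.350) = 0.365444;  SE = 1/√(n−3) = 1/√72 = 0.117851
z-limits: 0.365444 ± 1.282·0.117851 = 0.365444 ± 0.151085 = [0.214359, 0.516529]
ρ-limits: (tanh 0.214359, tanh 0.516529) = (0.211, 0.475)

(0.211, 0.475)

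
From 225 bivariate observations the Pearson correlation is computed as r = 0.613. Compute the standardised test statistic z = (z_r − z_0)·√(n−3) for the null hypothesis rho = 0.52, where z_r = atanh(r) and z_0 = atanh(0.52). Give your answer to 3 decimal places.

2.047

Fisher z: atanh(0.613) = 0.713713, atanh(0.52) = 0.576340
z = (z_r − z_0)·√(n−3) = (0.713713 − 0.576340)·√222 = 0.137373 · 14.899664 = 2.047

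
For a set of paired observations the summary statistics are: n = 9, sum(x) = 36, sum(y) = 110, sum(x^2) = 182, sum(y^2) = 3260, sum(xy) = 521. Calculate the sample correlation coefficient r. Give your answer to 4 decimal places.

0.3002

S_xy = nΣxy − ΣxΣy = 9·521 − 36·110 = 4689 − 3960 = 729
S_xx = nΣx² − (Σx)² = 9·182 − 36² = 1638 − 1296 = 342
S_yy = nΣy² − (Σy)² = 9·3260 − 110² = 29340 − 12100 = 17240
r = S_xy / √(S_xx·S_yy) = 729 / √(342·17240) = 729 / √5896080 = 729 / 2428.1845 = 0.3002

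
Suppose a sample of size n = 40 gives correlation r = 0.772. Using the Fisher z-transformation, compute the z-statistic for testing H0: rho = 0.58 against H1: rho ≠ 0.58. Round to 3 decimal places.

Fisher z: atanh(0.772) = 1.025259, atanh(0.58) = 0.662463
z = (z_r − z_0)·√(n−3) = (1.025259 − 0.662463)·√37 = 0.362796 · 6.082763 = 2.207

2.207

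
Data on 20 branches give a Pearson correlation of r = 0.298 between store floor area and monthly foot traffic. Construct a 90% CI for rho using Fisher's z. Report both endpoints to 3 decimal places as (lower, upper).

(-0.091, 0.608)

Fisher z: z_r = atanh(r) = ½·ln((1+0.298)/(1−0.298)) = 0.307323
SE(z) = 1/√(n−3) = 1/√17 = 0.242536
90% ⇒ z* = 1.645; margin = 1.645·0.242536 = 0.398972
CI on z-scale: (-0.091649, 0.706295)
Back-transform: tanh(-0.091649) = -0.091393, tanh(0.706295) = 0.608348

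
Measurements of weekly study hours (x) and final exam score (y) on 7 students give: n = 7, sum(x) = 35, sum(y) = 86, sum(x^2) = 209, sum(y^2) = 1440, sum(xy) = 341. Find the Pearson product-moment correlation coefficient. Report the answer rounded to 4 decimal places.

-0.7795

S_xy = nΣxy − ΣxΣy = 7·341 − 35·86 = 2387 − 3010 = -623
S_xx = nΣx² − (Σx)² = 7·209 − 35² = 1463 − 1225 = 238
S_yy = nΣy² − (Σy)² = 7·1440 − 86² = 10080 − 7396 = 2684
r = S_xy / √(S_xx·S_yy) = -623 / √(238·2684) = -623 / √638792 = -623 / 799.2446 = -0.7795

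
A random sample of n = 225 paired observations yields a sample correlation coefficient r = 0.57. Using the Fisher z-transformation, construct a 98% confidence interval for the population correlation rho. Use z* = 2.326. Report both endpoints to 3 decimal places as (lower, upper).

(0.455, 0.666)

Fisher z: z_r = atanh(r) = ½·ln((1+0.57)/(1−0.57)) = 0.647523
SE(z) = 1/√(n−3) = 1/√222 = 0.067116
98% ⇒ z* = 2.326; margin = 2.326·0.067116 = 0.156112
CI on z-scale: (0.491411, 0.803635)
Back-transform: tanh(0.491411) = 0.455336, tanh(0.803635) = 0.666064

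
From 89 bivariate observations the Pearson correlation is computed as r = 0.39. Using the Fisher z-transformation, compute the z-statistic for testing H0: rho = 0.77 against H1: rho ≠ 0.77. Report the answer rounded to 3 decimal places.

-5.643

Fisher z: atanh(0.39) = 0.411800, atanh(0.77) = 1.020328
z = (z_r − z_0)·√(n−3) = (0.411800 − 1.020328)·√86 = -0.608528 · 9.273618 = -5.643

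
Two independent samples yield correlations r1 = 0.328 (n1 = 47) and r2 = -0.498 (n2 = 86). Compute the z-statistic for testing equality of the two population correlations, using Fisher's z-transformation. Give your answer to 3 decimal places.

z1 = atanh(0.328) = 0.340585,  z2 = atanh(-0.498) = -0.546643
SE = √(1/(n1−3) + 1/(n2−3)) = √(1/44 + 1/83) = √(0.0227273 + 0.0120482) = √0.0347755 = 0.186482
z = (z1 − z2)/SE = (0.340585 − (-0.546643)) / 0.186482 = 0.887228 / 0.186482 = 4.758

4.758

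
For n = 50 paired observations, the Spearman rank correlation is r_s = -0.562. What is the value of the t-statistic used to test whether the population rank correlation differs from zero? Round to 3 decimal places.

1 − r_s² = 1 − 0.315844 = 0.684156;  √(1−r_s²) = 0.827137
√(n−2) = √48 = 6.928203
t = r_s·√(n−2)/√(1−r_s²) = -0.562 · 6.928203 / 0.827137 = -4.707

-4.707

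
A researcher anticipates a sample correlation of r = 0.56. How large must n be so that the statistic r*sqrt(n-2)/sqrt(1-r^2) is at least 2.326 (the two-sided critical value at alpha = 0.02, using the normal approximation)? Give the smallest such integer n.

14

Need r·√(n−2)/√(1−r²) ≥ 2.326
√(n−2) ≥ 2.326·√(1−0.3136) / 0.56 = 2.326·0.828493 / 0.56 = 3.4412
n−2 ≥ 11.8419  ⇒  n ≥ 13.8419
Smallest integer n = 14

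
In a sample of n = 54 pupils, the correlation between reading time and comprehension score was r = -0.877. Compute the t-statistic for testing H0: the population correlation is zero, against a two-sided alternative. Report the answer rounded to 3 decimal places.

t = r·√(n−2) / √(1−r²) with r = -0.877, n = 54
  = -0.877·√52 / √(1 − 0.769129)
  = -0.877·7.211103 / 0.480490
  = -6.324137 / 0.480490 = -13.162

-13.162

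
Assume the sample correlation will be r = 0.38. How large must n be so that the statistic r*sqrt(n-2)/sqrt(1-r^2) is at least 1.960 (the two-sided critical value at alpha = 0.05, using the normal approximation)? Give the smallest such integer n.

r√(n−2)/√(1−r²) ≥ 1.960  ⇔  n−2 ≥ (1.960)²·(1−r²)/r²
(1−r²)/r² = (1−0.1444)/0.1444 = 5.9252
n ≥ 2 + 3.8416·5.9252 = 2 + 22.7622 = 24.7622
⌈24.7622⌉ = 25

25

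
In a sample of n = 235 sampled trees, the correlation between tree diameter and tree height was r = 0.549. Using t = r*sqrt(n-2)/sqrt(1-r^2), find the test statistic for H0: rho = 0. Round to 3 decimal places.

t = r·√(n−2) / √(1−r²) with r = 0.549, n = 235
  = 0.549·√233 / √(1 − 0.301401)
  = 0.549·15.264338 / 0.835822
  = 8.380122 / 0.835822 = 10.026

10.026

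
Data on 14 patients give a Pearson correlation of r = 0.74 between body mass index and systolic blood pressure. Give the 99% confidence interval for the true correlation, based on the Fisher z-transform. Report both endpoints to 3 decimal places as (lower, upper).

(0.172, 0.939)

Fisher z: z_r = atanh(r) = ½·ln((1+0.74)/(1−0.74)) = 0.950479
SE(z) = 1/√(n−3) = 1/√11 = 0.301511
99% ⇒ z* = 2.576; margin = 2.576·0.301511 = 0.776692
CI on z-scale: (0.173787, 1.727171)
Back-transform: tanh(0.173787) = 0.172058, tanh(1.727171) = 0.938721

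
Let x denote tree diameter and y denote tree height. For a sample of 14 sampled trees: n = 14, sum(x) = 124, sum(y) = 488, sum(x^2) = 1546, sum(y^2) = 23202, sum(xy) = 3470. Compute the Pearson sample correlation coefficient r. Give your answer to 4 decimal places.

-0.5119

S_xy = nΣxy − ΣxΣy = 14·3470 − 124·488 = 48580 − 60512 = -11932
S_xx = nΣx² − (Σx)² = 14·1546 − 124² = 21644 − 15376 = 6268
S_yy = nΣy² − (Σy)² = 14·23202 − 488² = 324828 − 238144 = 86684
r = S_xy / √(S_xx·S_yy) = -11932 / √(6268·86684) = -11932 / √543335312 = -11932 / 23309.5541 = -0.5119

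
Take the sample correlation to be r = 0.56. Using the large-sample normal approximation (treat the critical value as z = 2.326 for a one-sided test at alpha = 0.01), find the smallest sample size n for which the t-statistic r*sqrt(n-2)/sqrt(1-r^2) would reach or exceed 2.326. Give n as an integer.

14

Need r·√(n−2)/√(1−r²) ≥ 2.326
√(n−2) ≥ 2.326·√(1−0.3136) / 0.56 = 2.326·0.828493 / 0.56 = 3.4412
n−2 ≥ 11.8419  ⇒  n ≥ 13.8419
Smallest integer n = 14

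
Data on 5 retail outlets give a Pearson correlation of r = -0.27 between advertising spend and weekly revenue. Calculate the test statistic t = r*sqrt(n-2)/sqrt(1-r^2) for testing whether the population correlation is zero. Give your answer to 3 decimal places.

1 − r² = 1 − 0.0729 = 0.9271;  √(1−r²) = 0.962860
√(n−2) = √3 = 1.732051
t = r·√(n−2)/√(1−r²) = -0.27 · 1.732051 / 0.962860 = -0.486

-0.486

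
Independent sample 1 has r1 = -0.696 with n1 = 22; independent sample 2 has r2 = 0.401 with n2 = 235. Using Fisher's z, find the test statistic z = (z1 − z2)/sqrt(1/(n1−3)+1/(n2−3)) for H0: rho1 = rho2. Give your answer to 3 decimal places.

-5.382

z1 = atanh(-0.696) = -0.859500,  z2 = atanh(0.401) = 0.424840
SE = √(1/(n1−3) + 1/(n2−3)) = √(1/19 + 1/232) = √(0.0526316 + 0.0043103) = √0.0569419 = 0.238625
z = (z1 − z2)/SE = (-0.859500 − 0.424840) / 0.238625 = -1.284340 / 0.238625 = -5.382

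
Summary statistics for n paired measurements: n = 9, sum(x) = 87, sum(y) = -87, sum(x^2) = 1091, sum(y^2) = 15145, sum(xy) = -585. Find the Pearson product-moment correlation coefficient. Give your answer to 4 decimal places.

Numerator: nΣxy − (Σx)(Σy) = 9·(-585) − (87)(-87) = 2304
Denominator: √[(nΣx²−(Σx)²)(nΣy²−(Σy)²)]
  nΣx²−(Σx)² = 9·1091 − 7569 = 2250;  nΣy²−(Σy)² = 9·15145 − 7569 = 128736
  √(2250·128736) = √289656000 = 17019.2832
r = 2304 / 17019.2832 = 0.1354

0.1354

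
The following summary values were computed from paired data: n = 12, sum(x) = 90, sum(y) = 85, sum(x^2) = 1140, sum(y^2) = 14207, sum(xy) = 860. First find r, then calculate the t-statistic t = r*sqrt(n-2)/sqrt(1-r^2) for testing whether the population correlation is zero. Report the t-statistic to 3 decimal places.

0.281

Numerator: nΣxy − (Σx)(Σy) = 12·860 − (90)(85) = 2670
Denominator: √[(nΣx²−(Σx)²)(nΣy²−(Σy)²)]
  nΣx²−(Σx)² = 12·1140 − 8100 = 5580;  nΣy²−(Σy)² = 12·14207 − 7225 = 163259
  √(5580·163259) = √910985220 = 30182.5317
r = 2670 / 30182.5317 = 0.0885
t = r·√(n−2)/√(1−r²) = 0.0885·√10 / √(1−0.007832) = 0.279862 / 0.996076 = 0.281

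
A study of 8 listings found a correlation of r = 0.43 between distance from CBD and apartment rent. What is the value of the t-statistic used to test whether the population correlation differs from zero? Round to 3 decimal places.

1.167

1 − r² = 1 − 0.1849 = 0.8151;  √(1−r²) = 0.902829
√(n−2) = √6 = 2.449490
t = r·√(n−2)/√(1−r²) = 0.43 · 2.449490 / 0.902829 = 1.167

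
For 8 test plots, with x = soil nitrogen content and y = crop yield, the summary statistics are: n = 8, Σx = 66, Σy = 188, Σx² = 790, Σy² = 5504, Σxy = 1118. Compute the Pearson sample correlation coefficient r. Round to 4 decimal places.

S_xy = nΣxy − ΣxΣy = 8·1118 − 66·188 = 8944 − 12408 = -3464
S_xx = nΣx² − (Σx)² = 8·790 − 66² = 6320 − 4356 = 1964
S_yy = nΣy² − (Σy)² = 8·5504 − 188² = 44032 − 35344 = 8688
r = S_xy / √(S_xx·S_yy) = -3464 / √(1964·8688) = -3464 / √17063232 = -3464 / 4130.7665 = -0.8386

-0.8386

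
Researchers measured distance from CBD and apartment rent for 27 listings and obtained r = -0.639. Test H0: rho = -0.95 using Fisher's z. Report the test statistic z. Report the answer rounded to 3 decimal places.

z_r = atanh(-0.639) = -0.756482,  z_0 = atanh(-0.95) = -1.831781
SE = 1/√(n−3) = 1/√24 = 0.204124
z = (z_r − z_0)/SE = (-0.756482 − (-1.831781)) / 0.204124 = 1.075299 / 0.204124 = 5.268

5.268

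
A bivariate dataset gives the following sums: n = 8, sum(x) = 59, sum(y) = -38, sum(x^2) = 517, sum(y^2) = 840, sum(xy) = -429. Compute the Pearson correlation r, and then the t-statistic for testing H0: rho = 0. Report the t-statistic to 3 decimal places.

Numerator: nΣxy − (Σx)(Σy) = 8·(-429) − (59)(-38) = -1190
Denominator: √[(nΣx²−(Σx)²)(nΣy²−(Σy)²)]
  nΣx²−(Σx)² = 8·517 − 3481 = 655;  nΣy²−(Σy)² = 8·840 − 1444 = 5276
  √(655·5276) = √3455780 = 1858.9728
r = -1190 / 1858.9728 = -0.6401
t = r·√(n−2)/√(1−r²) = -0.6401·√6 / √(1−0.409728) = -1.567918 / 0.768292 = -2.041

-2.041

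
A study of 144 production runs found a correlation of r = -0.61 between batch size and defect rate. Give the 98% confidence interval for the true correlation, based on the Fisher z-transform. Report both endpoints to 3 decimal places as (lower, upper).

(-0.719, -0.472)

z_r = atanh(-0.61) = -0.708921;  SE = 1/√(n−3) = 1/√141 = 0.084215
z-limits: -0.708921 ± 2.326·0.084215 = -0.708921 ± 0.195884 = [-0.904805, -0.513037]
ρ-limits: (tanh -0.904805, tanh -0.513037) = (-0.719, -0.472)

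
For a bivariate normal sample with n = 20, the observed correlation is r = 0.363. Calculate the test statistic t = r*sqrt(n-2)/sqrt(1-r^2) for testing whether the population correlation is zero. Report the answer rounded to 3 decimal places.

t = r·√(n−2) / √(1−r²) with r = 0.363, n = 20
  = 0.363·√18 / √(1 − 0.131769)
  = 0.363·4.242641 / 0.931789
  = 1.540079 / 0.931789 = 1.653

1.653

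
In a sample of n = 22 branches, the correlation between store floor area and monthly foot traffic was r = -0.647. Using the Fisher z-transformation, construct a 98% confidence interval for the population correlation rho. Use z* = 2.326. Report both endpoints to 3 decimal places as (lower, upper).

(-0.863, -0.232)

Fisher z: z_r = atanh(r) = ½·ln((1+(-0.647))/(1−(-0.647))) = -0.770121
SE(z) = 1/√(n−3) = 1/√19 = 0.229416
98% ⇒ z* = 2.326; margin = 2.326·0.229416 = 0.533622
CI on z-scale: (-1.303743, -0.236499)
Back-transform: tanh(-1.303743) = -0.862684, tanh(-0.236499) = -0.232186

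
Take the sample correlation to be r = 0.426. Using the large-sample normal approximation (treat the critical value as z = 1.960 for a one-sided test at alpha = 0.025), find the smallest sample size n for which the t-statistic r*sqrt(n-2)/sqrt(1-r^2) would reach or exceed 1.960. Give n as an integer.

20

Need r·√(n−2)/√(1−r²) ≥ 1.960
√(n−2) ≥ 1.960·√(1−0.181476) / 0.426 = 1.960·0.904723 / 0.426 = 4.1626
n−2 ≥ 17.3272  ⇒  n ≥ 19.3272
Smallest integer n = 20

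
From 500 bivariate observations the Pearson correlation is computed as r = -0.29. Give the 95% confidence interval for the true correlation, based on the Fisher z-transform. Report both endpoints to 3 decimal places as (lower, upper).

(-0.368, -0.208)

z_r = atanh(-0.29) = -0.298566;  SE = 1/√(n−3) = 1/√497 = 0.044856
z-limits: -0.298566 ± 1.960·0.044856 = -0.298566 ± 0.087918 = [-0.386484, -0.210648]
ρ-limits: (tanh -0.386484, tanh -0.210648) = (-0.368, -0.208)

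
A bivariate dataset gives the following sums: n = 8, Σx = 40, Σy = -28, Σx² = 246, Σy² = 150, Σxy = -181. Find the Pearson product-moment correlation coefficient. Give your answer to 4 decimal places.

S_xy = nΣxy − ΣxΣy = 8·(-181) − 40·(-28) = -1448 − (-1120) = -328
S_xx = nΣx² − (Σx)² = 8·246 − 40² = 1968 − 1600 = 368
S_yy = nΣy² − (Σy)² = 8·150 − (-28)² = 1200 − 784 = 416
r = S_xy / √(S_xx·S_yy) = -328 / √(368·416) = -328 / √153088 = -328 / 391.2646 = -0.8383

-0.8383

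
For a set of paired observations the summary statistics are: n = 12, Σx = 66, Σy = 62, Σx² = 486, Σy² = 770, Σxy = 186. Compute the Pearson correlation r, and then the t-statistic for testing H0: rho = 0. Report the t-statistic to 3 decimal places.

Numerator: nΣxy − (Σx)(Σy) = 12·186 − (66)(62) = -1860
Denominator: √[(nΣx²−(Σx)²)(nΣy²−(Σy)²)]
  nΣx²−(Σx)² = 12·486 − 4356 = 1476;  nΣy²−(Σy)² = 12·770 − 3844 = 5396
  √(1476·5396) = √7964496 = 2822.1439
r = -1860 / 2822.1439 = -0.6591
t = r·√(n−2)/√(1−r²) = -0.6591·√10 / √(1−0.434413) = -2.084257 / 0.752055 = -2.771

-2.771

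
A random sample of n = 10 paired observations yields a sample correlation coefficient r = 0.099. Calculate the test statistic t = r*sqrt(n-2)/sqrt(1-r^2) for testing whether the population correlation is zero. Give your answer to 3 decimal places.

t = r·√(n−2) / √(1−r²) with r = 0.099, n = 10
  = 0.099·√8 / √(1 − 0.009801)
  = 0.099·2.828427 / 0.995087
  = 0.280014 / 0.995087 = 0.281

0.281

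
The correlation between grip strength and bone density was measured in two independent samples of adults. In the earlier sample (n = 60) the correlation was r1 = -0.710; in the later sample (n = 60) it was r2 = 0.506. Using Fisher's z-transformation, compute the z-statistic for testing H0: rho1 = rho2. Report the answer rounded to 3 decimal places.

Fisher z-transforms: z1 = atanh(-0.710) = -0.887184, z2 = atanh(0.506) = 0.557338; difference d = -1.444522
Var(d) = 1/57 + 1/57 = 0.0175439 + 0.0175439 = 0.0350878
z = d/√Var(d) = -1.444522 / √0.0350878 = -1.444522 / 0.187317 = -7.712

-7.712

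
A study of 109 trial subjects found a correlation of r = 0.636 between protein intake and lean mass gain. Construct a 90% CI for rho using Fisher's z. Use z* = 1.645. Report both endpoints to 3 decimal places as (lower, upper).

z_r = atanh(0.636) = 0.751428;  SE = 1/√(n−3) = 1/√106 = 0.097129
z-limits: 0.751428 ± 1.645·0.097129 = 0.751428 ± 0.159777 = [0.591651, 0.911205]
ρ-limits: (tanh 0.591651, tanh 0.911205) = (0.531, 0.722)

(0.531, 0.722)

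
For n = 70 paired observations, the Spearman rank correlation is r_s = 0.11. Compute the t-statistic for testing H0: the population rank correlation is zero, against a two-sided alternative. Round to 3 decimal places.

t = r_s·√(n−2) / √(1−r_s²) with r_s = 0.11, n = 70
  = 0.11·√68 / √(1 − 0.0121)
  = 0.11·8.246211 / 0.993932
  = 0.907083 / 0.993932 = 0.913

0.913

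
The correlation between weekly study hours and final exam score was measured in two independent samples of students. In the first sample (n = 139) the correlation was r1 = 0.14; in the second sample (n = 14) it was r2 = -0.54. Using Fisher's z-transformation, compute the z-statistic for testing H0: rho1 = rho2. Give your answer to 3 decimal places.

2.377

Fisher z-transforms: z1 = atanh(0.14) = 0.140926, z2 = atanh(-0.54) = -0.604156; difference d = 0.745082
Var(d) = 1/136 + 1/11 = 0.0073529 + 0.0909091 = 0.0982620
z = d/√Var(d) = 0.745082 / √0.0982620 = 0.745082 / 0.313468 = 2.377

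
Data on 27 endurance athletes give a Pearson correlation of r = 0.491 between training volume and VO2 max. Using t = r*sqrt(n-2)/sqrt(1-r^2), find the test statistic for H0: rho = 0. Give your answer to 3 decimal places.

2.818

1 − r² = 1 − 0.241081 = 0.758919;  √(1−r²) = 0.871160
√(n−2) = √25 = 5.000000
t = r·√(n−2)/√(1−r²) = 0.491 · 5.000000 / 0.871160 = 2.818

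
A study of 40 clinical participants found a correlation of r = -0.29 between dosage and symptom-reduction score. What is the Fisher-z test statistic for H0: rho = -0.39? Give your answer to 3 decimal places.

z_r = atanh(-0.29) = -0.298566,  z_0 = atanh(-0.39) = -0.411800
SE = 1/√(n−3) = 1/√37 = 0.164399
z = (z_r − z_0)/SE = (-0.298566 − (-0.411800)) / 0.164399 = 0.113234 / 0.164399 = 0.689

0.689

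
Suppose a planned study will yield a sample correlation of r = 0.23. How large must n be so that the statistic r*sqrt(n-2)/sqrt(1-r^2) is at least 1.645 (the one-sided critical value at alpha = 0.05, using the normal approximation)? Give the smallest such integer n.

Need r·√(n−2)/√(1−r²) ≥ 1.645
√(n−2) ≥ 1.645·√(1−0.0529) / 0.23 = 1.645·0.973191 / 0.23 = 6.9604
n−2 ≥ 48.4472  ⇒  n ≥ 50.4472
Smallest integer n = 51

51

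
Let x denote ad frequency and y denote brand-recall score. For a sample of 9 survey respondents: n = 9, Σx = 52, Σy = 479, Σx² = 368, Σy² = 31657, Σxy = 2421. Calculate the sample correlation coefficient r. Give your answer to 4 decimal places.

-0.5371

Numerator: nΣxy − (Σx)(Σy) = 9·2421 − (52)(479) = -3119
Denominator: √[(nΣx²−(Σx)²)(nΣy²−(Σy)²)]
  nΣx²−(Σx)² = 9·368 − 2704 = 608;  nΣy²−(Σy)² = 9·31657 − 229441 = 55472
  √(608·55472) = √33726976 = 5807.4931
r = -3119 / 5807.4931 = -0.5371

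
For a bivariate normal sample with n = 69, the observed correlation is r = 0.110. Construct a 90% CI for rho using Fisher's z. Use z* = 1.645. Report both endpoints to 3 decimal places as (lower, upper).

Fisher z: z_r = atanh(r) = ½·ln((1+0.110)/(1−0.110)) = 0.110447
SE(z) = 1/√(n−3) = 1/√66 = 0.123091
90% ⇒ z* = 1.645; margin = 1.645·0.123091 = 0.202485
CI on z-scale: (-0.092038, 0.312932)
Back-transform: tanh(-0.092038) = -0.091779, tanh(0.312932) = 0.303102

(-0.092, 0.303)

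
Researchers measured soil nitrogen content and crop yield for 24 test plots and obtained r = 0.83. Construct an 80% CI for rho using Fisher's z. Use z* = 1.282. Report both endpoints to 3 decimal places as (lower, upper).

z_r = atanh(0.83) = 1.188136;  SE = 1/√(n−3) = 1/√21 = 0.218218
z-limits: 1.188136 ± 1.282·0.218218 = 1.188136 ± 0.279755 = [0.908381, 1.467891]
ρ-limits: (tanh 0.908381, tanh 1.467891) = (0.720, 0.899)

(0.720, 0.899)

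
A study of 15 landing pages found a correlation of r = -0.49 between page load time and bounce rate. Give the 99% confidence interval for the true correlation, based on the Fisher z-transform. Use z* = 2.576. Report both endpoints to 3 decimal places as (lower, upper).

z_r = atanh(-0.49) = -0.536060;  SE = 1/√(n−3) = 1/√12 = 0.288675
z-limits: -0.536060 ± 2.576·0.288675 = -0.536060 ± 0.743627 = [-1.279687, 0.207567]
ρ-limits: (tanh -1.279687, tanh 0.207567) = (-0.856, 0.205)

(-0.856, 0.205)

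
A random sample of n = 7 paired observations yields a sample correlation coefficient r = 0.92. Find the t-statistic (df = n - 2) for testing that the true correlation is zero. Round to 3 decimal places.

1 − r² = 1 − 0.8464 = 0.1536;  √(1−r²) = 0.391918
√(n−2) = √5 = 2.236068
t = r·√(n−2)/√(1−r²) = 0.92 · 2.236068 / 0.391918 = 5.249

5.249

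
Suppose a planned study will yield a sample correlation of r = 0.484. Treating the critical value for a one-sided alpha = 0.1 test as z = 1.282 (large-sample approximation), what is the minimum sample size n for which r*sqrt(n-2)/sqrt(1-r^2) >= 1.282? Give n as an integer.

Need r·√(n−2)/√(1−r²) ≥ 1.282
√(n−2) ≥ 1.282·√(1−0.234256) / 0.484 = 1.282·0.875068 / 0.484 = 2.3178
n−2 ≥ 5.3722  ⇒  n ≥ 7.3722
Smallest integer n = 8

8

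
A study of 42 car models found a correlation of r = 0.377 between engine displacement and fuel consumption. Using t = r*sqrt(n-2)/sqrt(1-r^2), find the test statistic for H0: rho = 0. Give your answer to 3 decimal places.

2.574

t = r·√(n−2) / √(1−r²) with r = 0.377, n = 42
  = 0.377·√40 / √(1 − 0.142129)
  = 0.377·6.324555 / 0.926213
  = 2.384357 / 0.926213 = 2.574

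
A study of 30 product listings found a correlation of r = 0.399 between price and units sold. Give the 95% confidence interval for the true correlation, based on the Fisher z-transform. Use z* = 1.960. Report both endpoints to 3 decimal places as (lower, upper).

(0.045, 0.664)

Fisher z: z_r = atanh(r) = ½·ln((1+0.399)/(1−0.399)) = 0.422459
SE(z) = 1/√(n−3) = 1/√27 = 0.192450
95% ⇒ z* = 1.960; margin = 1.960·0.192450 = 0.377202
CI on z-scale: (0.045257, 0.799661)
Back-transform: tanh(0.045257) = 0.045226, tanh(0.799661) = 0.663847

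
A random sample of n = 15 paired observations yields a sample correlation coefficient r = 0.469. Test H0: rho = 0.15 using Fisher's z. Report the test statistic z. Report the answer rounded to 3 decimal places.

z_r = atanh(0.469) = 0.508788,  z_0 = atanh(0.15) = 0.151140
SE = 1/√(n−3) = 1/√12 = 0.288675
z = (z_r − z_0)/SE = (0.508788 − 0.151140) / 0.288675 = 0.357648 / 0.288675 = 1.239

1.239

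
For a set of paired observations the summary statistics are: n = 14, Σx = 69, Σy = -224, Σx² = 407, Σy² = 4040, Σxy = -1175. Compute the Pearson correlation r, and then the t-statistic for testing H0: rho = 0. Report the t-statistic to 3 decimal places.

S_xy = nΣxy − ΣxΣy = 14·(-1175) − 69·(-224) = -16450 − (-15456) = -994
S_xx = nΣx² − (Σx)² = 14·407 − 69² = 5698 − 4761 = 937
S_yy = nΣy² − (Σy)² = 14·4040 − (-224)² = 56560 − 50176 = 6384
r = S_xy / √(S_xx·S_yy) = -994 / √(937·6384) = -994 / √5981808 = -994 / 2445.7735 = -0.4064
t = r·√(n−2)/√(1−r²) = -0.4064·√12 / √(1−0.165161) = -1.407811 / 0.913695 = -1.541

-1.541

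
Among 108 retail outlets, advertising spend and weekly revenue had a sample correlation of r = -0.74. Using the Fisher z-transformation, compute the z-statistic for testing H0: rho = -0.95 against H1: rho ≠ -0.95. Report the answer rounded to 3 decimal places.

z_r = atanh(-0.74) = -0.950479,  z_0 = atanh(-0.95) = -1.831781
SE = 1/√(n−3) = 1/√105 = 0.097590
z = (z_r − z_0)/SE = (-0.950479 − (-1.831781)) / 0.097590 = 0.881302 / 0.097590 = 9.031

9.031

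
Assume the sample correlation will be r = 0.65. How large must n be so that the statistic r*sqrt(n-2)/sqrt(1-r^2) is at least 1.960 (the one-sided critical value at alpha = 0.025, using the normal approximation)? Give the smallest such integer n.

r√(n−2)/√(1−r²) ≥ 1.960  ⇔  n−2 ≥ (1.960)²·(1−r²)/r²
(1−r²)/r² = (1−0.4225)/0.4225 = 1.3669
n ≥ 2 + 3.8416·1.3669 = 2 + 5.2511 = 7.2511
⌈7.2511⌉ = 8

8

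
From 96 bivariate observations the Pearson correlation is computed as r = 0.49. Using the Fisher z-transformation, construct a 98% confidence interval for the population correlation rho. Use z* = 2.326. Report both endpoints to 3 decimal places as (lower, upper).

(0.287, 0.651)

z_r = atanh(0.49) = 0.536060;  SE = 1/√(n−3) = 1/√93 = 0.103695
z-limits: 0.536060 ± 2.326·0.103695 = 0.536060 ± 0.241195 = [0.294865, 0.777255]
ρ-limits: (tanh 0.294865, tanh 0.777255) = (0.287, 0.651)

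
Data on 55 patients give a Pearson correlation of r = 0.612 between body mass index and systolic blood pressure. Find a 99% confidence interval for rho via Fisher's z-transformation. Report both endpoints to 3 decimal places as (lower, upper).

Fisher z: z_r = atanh(r) = ½·ln((1+0.612)/(1−0.612)) = 0.712113
SE(z) = 1/√(n−3) = 1/√52 = 0.138675
99% ⇒ z* = 2.576; margin = 2.576·0.138675 = 0.357227
CI on z-scale: (0.354886, 1.069340)
Back-transform: tanh(0.354886) = 0.340702, tanh(1.069340) = 0.789212

(0.341, 0.789)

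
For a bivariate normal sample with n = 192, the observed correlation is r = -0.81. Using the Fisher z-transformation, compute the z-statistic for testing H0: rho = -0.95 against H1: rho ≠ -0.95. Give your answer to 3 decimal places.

Fisher z: atanh(-0.81) = -1.127029, atanh(-0.95) = -1.831781
z = (z_r − z_0)·√(n−3) = (-1.127029 − (-1.831781))·√189 = 0.704752 · 13.747727 = 9.689

9.689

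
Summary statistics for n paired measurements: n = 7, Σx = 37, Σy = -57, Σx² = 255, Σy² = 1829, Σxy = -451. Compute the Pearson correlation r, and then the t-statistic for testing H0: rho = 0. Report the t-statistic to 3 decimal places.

S_xy = nΣxy − ΣxΣy = 7·(-451) − 37·(-57) = -3157 − (-2109) = -1048
S_xx = nΣx² − (Σx)² = 7·255 − 37² = 1785 − 1369 = 416
S_yy = nΣy² − (Σy)² = 7·1829 − (-57)² = 12803 − 3249 = 9554
r = S_xy / √(S_xx·S_yy) = -1048 / √(416·9554) = -1048 / √3974464 = -1048 / 1993.6058 = -0.5257
t = r·√(n−2)/√(1−r²) = -0.5257·√5 / √(1−0.276360) = -1.175501 / 0.850670 = -1.382

-1.382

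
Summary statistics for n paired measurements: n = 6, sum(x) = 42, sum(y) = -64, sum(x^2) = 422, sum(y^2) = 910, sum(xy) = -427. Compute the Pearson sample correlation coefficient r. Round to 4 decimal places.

S_xy = nΣxy − ΣxΣy = 6·(-427) − 42·(-64) = -2562 − (-2688) = 126
S_xx = nΣx² − (Σx)² = 6·422 − 42² = 2532 − 1764 = 768
S_yy = nΣy² − (Σy)² = 6·910 − (-64)² = 5460 − 4096 = 1364
r = S_xy / √(S_xx·S_yy) = 126 / √(768·1364) = 126 / √1047552 = 126 / 1023.4999 = 0.1231

0.1231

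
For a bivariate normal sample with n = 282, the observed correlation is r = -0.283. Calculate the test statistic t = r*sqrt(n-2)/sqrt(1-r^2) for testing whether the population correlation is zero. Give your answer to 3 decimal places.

t = r·√(n−2) / √(1−r²) with r = -0.283, n = 282
  = -0.283·√280 / √(1 − 0.080089)
  = -0.283·16.733201 / 0.959120
  = -4.735496 / 0.959120 = -4.937

-4.937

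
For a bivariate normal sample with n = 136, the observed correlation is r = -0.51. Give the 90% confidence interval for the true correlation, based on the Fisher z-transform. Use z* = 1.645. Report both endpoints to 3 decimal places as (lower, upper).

(-0.608, -0.397)

Fisher z: z_r = atanh(r) = ½·ln((1+(-0.51))/(1−(-0.51))) = -0.562730
SE(z) = 1/√(n−3) = 1/√133 = 0.086711
90% ⇒ z* = 1.645; margin = 1.645·0.086711 = 0.142640
CI on z-scale: (-0.705370, -0.420090)
Back-transform: tanh(-0.705370) = -0.607765, tanh(-0.420090) = -0.397006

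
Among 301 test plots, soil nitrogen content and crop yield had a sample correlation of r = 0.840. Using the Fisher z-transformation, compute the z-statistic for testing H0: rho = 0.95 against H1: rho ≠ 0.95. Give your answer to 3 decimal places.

-10.541

z_r = atanh(0.840) = 1.221174,  z_0 = atanh(0.95) = 1.831781
SE = 1/√(n−3) = 1/√298 = 0.057928
z = (z_r − z_0)/SE = (1.221174 − 1.831781) / 0.057928 = -0.610607 / 0.057928 = -10.541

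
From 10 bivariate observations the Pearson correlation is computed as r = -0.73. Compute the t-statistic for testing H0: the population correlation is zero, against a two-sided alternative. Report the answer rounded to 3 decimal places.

1 − r² = 1 − 0.5329 = 0.4671;  √(1−r²) = 0.683447
√(n−2) = √8 = 2.828427
t = r·√(n−2)/√(1−r²) = -0.73 · 2.828427 / 0.683447 = -3.021

-3.021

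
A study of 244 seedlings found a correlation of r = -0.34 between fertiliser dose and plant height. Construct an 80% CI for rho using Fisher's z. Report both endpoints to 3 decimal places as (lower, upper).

(-0.411, -0.265)

Fisher z: z_r = atanh(r) = ½·ln((1+(-0.34))/(1−(-0.34))) = -0.354093
SE(z) = 1/√(n−3) = 1/√241 = 0.064416
80% ⇒ z* = 1.282; margin = 1.282·0.064416 = 0.082581
CI on z-scale: (-0.436674, -0.271512)
Back-transform: tanh(-0.436674) = -0.410884, tanh(-0.271512) = -0.265031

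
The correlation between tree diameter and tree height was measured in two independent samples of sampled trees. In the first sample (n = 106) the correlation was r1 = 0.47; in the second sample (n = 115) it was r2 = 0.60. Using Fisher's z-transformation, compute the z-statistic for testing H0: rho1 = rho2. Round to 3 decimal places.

Fisher z-transforms: z1 = atanh(0.47) = 0.510070, z2 = atanh(0.60) = 0.693147; difference d = -0.183077
Var(d) = 1/103 + 1/112 = 0.0097087 + 0.0089286 = 0.0186373
z = d/√Var(d) = -0.183077 / √0.0186373 = -0.183077 / 0.136518 = -1.341

-1.341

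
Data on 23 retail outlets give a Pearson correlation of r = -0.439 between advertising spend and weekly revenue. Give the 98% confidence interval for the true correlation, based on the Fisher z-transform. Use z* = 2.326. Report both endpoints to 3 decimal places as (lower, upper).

z_r = atanh(-0.439) = -0.470991;  SE = 1/√(n−3) = 1/√20 = 0.223607
z-limits: -0.470991 ± 2.326·0.223607 = -0.470991 ± 0.520110 = [-0.991101, 0.049119]
ρ-limits: (tanh -0.991101, tanh 0.049119) = (-0.758, 0.049)

(-0.758, 0.049)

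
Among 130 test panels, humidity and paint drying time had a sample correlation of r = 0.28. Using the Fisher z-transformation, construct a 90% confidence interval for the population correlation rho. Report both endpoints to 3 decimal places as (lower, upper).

(0.141, 0.408)

Fisher z: z_r = atanh(r) = ½·ln((1+0.28)/(1−0.28)) = 0.287682
SE(z) = 1/√(n−3) = 1/√127 = 0.088736
90% ⇒ z* = 1.645; margin = 1.645·0.088736 = 0.145971
CI on z-scale: (0.141711, 0.433653)
Back-transform: tanh(0.141711) = 0.140770, tanh(0.433653) = 0.408370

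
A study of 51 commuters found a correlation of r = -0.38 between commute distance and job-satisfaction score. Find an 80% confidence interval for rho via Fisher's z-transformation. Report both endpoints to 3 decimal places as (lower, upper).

Fisher z: z_r = atanh(r) = ½·ln((1+(-0.38))/(1−(-0.38))) = -0.400060
SE(z) = 1/√(n−3) = 1/√48 = 0.144338
80% ⇒ z* = 1.282; margin = 1.282·0.144338 = 0.185041
CI on z-scale: (-0.585101, -0.215019)
Back-transform: tanh(-0.585101) = -0.526363, tanh(-0.215019) = -0.211765

(-0.526, -0.212)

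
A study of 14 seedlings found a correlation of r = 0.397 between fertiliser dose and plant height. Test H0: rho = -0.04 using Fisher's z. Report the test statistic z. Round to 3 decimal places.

Fisher z: atanh(0.397) = 0.420083, atanh(-0.04) = -0.040021
z = (z_r − z_0)·√(n−3) = (0.420083 − (-0.040021))·√11 = 0.460104 · 3.316625 = 1.526

1.526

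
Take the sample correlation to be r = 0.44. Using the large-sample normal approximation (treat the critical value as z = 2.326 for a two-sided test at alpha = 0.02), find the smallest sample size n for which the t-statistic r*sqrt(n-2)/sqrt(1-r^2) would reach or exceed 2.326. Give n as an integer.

r√(n−2)/√(1−r²) ≥ 2.326  ⇔  n−2 ≥ (2.326)²·(1−r²)/r²
(1−r²)/r² = (1−0.1936)/0.1936 = 4.1653
n ≥ 2 + 5.410276·4.1653 = 2 + 22.5354 = 24.5354
⌈24.5354⌉ = 25

25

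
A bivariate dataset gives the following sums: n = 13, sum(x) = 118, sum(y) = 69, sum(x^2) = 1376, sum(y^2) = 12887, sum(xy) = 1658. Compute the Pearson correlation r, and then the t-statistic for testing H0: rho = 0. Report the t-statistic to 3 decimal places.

S_xy = nΣxy − ΣxΣy = 13·1658 − 118·69 = 21554 − 8142 = 13412
S_xx = nΣx² − (Σx)² = 13·1376 − 118² = 17888 − 13924 = 3964
S_yy = nΣy² − (Σy)² = 13·12887 − 69² = 167531 − 4761 = 162770
r = S_xy / √(S_xx·S_yy) = 13412 / √(3964·162770) = 13412 / √645220280 = 13412 / 25401.1866 = 0.5280
t = r·√(n−2)/√(1−r²) = 0.5280·√11 / √(1−0.278784) = 1.751178 / 0.849244 = 2.062

2.062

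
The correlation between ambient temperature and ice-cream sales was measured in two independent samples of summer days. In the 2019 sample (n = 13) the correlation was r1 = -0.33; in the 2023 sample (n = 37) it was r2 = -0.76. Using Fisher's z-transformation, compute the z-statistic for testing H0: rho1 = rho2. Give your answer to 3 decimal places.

Fisher z-transforms: z1 = atanh(-0.33) = -0.342828, z2 = atanh(-0.76) = -0.996215; difference d = 0.653387
Var(d) = 1/10 + 1/34 = 0.1000000 + 0.0294118 = 0.1294118
z = d/√Var(d) = 0.653387 / √0.1294118 = 0.653387 / 0.359739 = 1.816

1.816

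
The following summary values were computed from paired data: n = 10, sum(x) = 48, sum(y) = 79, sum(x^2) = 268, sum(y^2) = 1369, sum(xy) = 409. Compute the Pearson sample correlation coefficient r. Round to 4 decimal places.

S_xy = nΣxy − ΣxΣy = 10·409 − 48·79 = 4090 − 3792 = 298
S_xx = nΣx² − (Σx)² = 10·268 − 48² = 2680 − 2304 = 376
S_yy = nΣy² − (Σy)² = 10·1369 − 79² = 13690 − 6241 = 7449
r = S_xy / √(S_xx·S_yy) = 298 / √(376·7449) = 298 / √2800824 = 298 / 1673.5663 = 0.1781

0.1781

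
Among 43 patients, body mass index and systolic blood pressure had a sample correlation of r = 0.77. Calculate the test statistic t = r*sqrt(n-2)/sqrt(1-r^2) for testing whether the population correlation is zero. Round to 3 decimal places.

t = r·√(n−2) / √(1−r²) with r = 0.77, n = 43
  = 0.77·√41 / √(1 − 0.5929)
  = 0.77·6.403124 / 0.638044
  = 4.930405 / 0.638044 = 7.727

7.727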